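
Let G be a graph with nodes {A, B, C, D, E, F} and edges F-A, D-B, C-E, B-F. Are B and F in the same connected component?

Yes

From B we can reach A, B, D, F, which includes F.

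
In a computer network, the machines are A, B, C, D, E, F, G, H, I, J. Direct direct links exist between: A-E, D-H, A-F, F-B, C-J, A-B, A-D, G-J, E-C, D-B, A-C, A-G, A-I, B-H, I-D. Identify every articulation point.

A

Removing A increases the component count from 1 to 2, so A is a cut vertex.
By contrast removing E leaves 1 component; it is not a cut vertex. No other vertex is a cut vertex either.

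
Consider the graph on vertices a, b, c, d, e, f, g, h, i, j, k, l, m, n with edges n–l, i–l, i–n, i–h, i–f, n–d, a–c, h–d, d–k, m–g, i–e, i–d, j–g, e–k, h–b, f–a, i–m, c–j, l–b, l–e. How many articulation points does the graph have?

1

Removing i increases the component count from 1 to 2, so i is a cut vertex.
By contrast removing h leaves 1 component; it is not a cut vertex. No other vertex is a cut vertex either.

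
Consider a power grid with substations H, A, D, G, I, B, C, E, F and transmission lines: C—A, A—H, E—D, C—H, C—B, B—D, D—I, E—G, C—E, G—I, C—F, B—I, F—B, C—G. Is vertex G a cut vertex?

Deleting G leaves 1 component (was 1) (its neighbors C, E, I remain connected to each other), so G is not a cut vertex.

No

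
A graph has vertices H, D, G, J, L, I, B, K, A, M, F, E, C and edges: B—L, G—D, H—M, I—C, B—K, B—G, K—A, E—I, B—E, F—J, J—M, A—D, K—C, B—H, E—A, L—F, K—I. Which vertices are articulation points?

Removing B increases the component count from 1 to 2, so B is a cut vertex.
By contrast removing D leaves 1 component; it is not a cut vertex. No other vertex is a cut vertex either.

B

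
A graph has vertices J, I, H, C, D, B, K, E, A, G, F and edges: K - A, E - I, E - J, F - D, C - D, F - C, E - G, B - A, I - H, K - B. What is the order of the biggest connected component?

5

Starting from C we can reach C, D, F. That is one component of size 3.
Starting from A we can reach A, B, K. That is one component of size 3.
Starting from E we can reach E, G, H, I, J. That is one component of size 5.
The largest has 5 vertices.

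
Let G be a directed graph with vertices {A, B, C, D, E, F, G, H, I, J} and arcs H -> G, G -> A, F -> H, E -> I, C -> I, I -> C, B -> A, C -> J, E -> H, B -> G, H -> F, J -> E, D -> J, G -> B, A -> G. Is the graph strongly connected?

No

There is no directed path from G to D, so the graph is not strongly connected.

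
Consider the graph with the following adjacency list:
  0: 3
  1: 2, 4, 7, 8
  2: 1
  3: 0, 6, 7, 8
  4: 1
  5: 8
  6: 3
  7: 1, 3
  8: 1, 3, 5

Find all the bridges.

0-3, 1-2, 1-4, 3-6, 5-8

The edges on the cycle 8-3-7-1-8 are not bridges since each lies on that cycle.
But removing 1-2 disconnects 1 from 2; removing 8-5 disconnects 8 from 5; removing 0-3 disconnects 0 from 3; removing 1-4 disconnects 1 from 4 — these are bridges.
In total 5 edges are bridges.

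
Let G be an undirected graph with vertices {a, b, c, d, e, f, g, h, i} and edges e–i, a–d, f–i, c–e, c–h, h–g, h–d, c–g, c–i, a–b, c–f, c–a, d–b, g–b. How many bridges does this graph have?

0

The edges on the cycle c-f-i-c are not bridges since each lies on that cycle.
Every edge lies on some cycle, so there are no bridges.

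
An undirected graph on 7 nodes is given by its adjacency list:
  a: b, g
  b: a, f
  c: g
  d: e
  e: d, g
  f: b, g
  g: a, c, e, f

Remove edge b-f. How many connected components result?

1

b and f are still connected via b-a-g-f, so the component count stays at 1.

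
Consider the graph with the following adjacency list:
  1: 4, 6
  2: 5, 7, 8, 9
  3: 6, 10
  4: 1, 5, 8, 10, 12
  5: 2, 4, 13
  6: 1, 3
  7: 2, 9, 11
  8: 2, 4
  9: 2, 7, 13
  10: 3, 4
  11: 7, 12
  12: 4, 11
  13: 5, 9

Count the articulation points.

1

Removing 4 increases the component count from 1 to 2, so 4 is a cut vertex.
By contrast removing 11 leaves 1 component; it is not a cut vertex. No other vertex is a cut vertex either.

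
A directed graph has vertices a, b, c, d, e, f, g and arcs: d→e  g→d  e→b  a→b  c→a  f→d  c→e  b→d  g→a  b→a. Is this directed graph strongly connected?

No

There is no directed path from g to c, so the graph is not strongly connected.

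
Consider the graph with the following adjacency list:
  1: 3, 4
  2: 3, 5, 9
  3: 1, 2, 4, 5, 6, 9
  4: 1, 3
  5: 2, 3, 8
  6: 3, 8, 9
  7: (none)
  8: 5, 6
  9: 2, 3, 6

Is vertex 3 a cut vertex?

Yes

Deleting 3 raises the number of components from 2 to 3, so 3 is a cut vertex.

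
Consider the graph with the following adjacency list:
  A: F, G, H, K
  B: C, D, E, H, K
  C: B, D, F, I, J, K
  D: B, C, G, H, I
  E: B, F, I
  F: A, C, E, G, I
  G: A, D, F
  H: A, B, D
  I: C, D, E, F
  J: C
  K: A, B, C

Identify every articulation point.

Removing C increases the component count from 1 to 2, so C is a cut vertex.
By contrast removing F leaves 1 component; it is not a cut vertex. No other vertex is a cut vertex either.

C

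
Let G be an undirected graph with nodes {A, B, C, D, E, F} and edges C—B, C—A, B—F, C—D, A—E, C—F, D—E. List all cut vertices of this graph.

Removing C increases the component count from 1 to 2, so C is a cut vertex.
By contrast removing E leaves 1 component; it is not a cut vertex. No other vertex is a cut vertex either.

C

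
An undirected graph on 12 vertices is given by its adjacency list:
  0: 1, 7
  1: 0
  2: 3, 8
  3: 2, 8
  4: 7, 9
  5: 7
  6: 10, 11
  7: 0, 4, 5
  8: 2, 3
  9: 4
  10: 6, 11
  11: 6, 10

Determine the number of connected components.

3

Starting from 6 we can reach 6, 10, 11. That is one component of size 3.
Starting from 2 we can reach 2, 3, 8. That is one component of size 3.
Starting from 0 we can reach 0, 1, 4, 5, 7, 9. That is one component of size 6.
Total: 3 components.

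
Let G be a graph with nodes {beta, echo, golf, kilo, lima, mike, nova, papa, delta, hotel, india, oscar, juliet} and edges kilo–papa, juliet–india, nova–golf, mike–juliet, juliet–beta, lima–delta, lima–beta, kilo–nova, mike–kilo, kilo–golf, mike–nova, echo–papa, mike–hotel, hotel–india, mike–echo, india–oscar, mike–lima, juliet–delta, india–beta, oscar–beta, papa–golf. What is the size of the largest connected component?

13

Starting from beta we can reach beta, echo, golf, kilo, lima, mike, nova, papa, delta, hotel, india, oscar, juliet. That is one component of size 13.
The largest has 13 vertices.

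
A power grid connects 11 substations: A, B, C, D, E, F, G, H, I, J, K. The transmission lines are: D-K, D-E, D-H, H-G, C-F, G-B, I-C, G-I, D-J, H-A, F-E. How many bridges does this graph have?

4

The edges on the cycle D-H-G-I-C-F-E-D are not bridges since each lies on that cycle.
But removing H-A disconnects H from A; removing B-G disconnects B from G; removing D-K disconnects D from K; removing D-J disconnects D from J — these are bridges.
That makes 4 bridges.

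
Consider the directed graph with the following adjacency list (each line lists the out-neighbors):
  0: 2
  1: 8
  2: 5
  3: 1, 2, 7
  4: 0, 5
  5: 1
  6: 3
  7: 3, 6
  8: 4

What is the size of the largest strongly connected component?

6

{0, 1, 2, 4, 5, 8} are all mutually reachable — one SCC of size 6.
{3, 6, 7} are all mutually reachable — one SCC of size 3.
The largest has 6 vertices.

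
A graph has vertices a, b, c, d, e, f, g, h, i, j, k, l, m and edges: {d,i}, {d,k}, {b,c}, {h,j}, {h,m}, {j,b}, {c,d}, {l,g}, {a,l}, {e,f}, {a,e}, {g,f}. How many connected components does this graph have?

2

Starting from a we can reach a, e, f, g, l. That is one component of size 5.
Starting from b we can reach b, c, d, h, i, j, k, m. That is one component of size 8.
Total: 2 components.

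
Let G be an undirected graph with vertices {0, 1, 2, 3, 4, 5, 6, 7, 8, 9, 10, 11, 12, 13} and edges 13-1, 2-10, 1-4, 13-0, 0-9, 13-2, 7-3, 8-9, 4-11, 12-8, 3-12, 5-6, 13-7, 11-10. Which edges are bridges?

5-6

The edges on the cycle 13-7-3-12-8-9-0-13 are not bridges since each lies on that cycle.
But removing 5-6 disconnects 5 from 6 — this is a bridge.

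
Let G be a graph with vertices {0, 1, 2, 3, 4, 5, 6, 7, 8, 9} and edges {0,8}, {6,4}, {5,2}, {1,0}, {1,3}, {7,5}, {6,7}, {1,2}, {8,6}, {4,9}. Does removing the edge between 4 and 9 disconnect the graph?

Removing 4 - 9 leaves no path between 4 and 9: the component count goes from 1 to 2. So it is a bridge.

Yes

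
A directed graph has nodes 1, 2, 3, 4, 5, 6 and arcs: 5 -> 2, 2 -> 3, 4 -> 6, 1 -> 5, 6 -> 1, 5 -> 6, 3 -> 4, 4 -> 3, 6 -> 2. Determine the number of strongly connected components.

1

{1, 2, 3, 4, 5, 6} are all mutually reachable — one SCC of size 6.
That gives 1 strongly connected component.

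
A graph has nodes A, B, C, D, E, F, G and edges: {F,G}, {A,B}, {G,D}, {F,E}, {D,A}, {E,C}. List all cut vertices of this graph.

A, D, E, F, G

Removing A increases the component count from 1 to 2, so A is a cut vertex.
Removing D increases the component count from 1 to 2, so D is a cut vertex.
Removing E increases the component count from 1 to 2, so E is a cut vertex.
Likewise F, G are cut vertices.
By contrast removing C leaves 1 component; it is not a cut vertex. No other vertex is a cut vertex either.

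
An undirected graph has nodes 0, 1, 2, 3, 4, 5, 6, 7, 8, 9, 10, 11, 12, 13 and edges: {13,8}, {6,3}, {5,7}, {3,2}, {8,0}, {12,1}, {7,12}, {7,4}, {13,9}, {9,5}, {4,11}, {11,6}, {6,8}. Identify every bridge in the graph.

0-8, 1-12, 12-7, 2-3, 3-6

The edges on the cycle 13-9-5-7-4-11-6-8-13 are not bridges since each lies on that cycle.
But removing 3-6 disconnects 3 from 6; removing 0-8 disconnects 0 from 8; removing 12-7 disconnects 12 from 7; removing 3-2 disconnects 3 from 2 — these are bridges.
In total 5 edges are bridges.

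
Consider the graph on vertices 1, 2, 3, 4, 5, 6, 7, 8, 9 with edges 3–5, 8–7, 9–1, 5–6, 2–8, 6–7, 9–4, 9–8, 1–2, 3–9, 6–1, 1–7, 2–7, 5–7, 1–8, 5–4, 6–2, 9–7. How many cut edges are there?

0

The edges on the cycle 9-1-2-8-9 are not bridges since each lies on that cycle.
Every edge lies on some cycle, so there are no bridges.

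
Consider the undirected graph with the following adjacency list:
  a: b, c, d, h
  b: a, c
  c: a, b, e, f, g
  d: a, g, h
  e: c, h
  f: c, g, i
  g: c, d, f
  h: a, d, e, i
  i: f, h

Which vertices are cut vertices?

none

Removing i, for instance, still leaves 1 component. No single vertex removal increases the component count — the graph has no articulation points.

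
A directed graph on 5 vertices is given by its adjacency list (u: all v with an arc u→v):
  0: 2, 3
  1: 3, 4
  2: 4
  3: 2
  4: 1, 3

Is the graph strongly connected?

No

There is no directed path from 2 to 0, so the graph is not strongly connected.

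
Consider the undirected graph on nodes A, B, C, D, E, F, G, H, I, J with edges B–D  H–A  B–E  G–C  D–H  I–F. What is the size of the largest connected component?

5

J is isolated — a component by itself.
Starting from C we can reach C, G. That is one component of size 2.
Starting from F we can reach F, I. That is one component of size 2.
Starting from A we can reach A, B, D, E, H. That is one component of size 5.
The largest has 5 vertices.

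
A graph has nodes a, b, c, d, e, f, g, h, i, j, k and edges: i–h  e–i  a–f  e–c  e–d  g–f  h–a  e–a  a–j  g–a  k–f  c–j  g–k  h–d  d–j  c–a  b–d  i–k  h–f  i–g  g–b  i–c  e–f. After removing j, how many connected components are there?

1

With j gone, the remaining components are: {a, b, c, d, e, f, g, h, i, k}.
That is 1 component.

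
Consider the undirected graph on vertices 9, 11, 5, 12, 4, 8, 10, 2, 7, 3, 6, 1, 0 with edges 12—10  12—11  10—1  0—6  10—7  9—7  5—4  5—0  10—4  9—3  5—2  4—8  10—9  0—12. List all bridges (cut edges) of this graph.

The edges on the cycle 10-9-7-10 are not bridges since each lies on that cycle.
But removing 10—1 disconnects 10 from 1; removing 3—9 disconnects 3 from 9; removing 12—11 disconnects 12 from 11; removing 2—5 disconnects 2 from 5 — these are bridges.
In total 6 edges are bridges.

0-6, 1-10, 11-12, 2-5, 3-9, 4-8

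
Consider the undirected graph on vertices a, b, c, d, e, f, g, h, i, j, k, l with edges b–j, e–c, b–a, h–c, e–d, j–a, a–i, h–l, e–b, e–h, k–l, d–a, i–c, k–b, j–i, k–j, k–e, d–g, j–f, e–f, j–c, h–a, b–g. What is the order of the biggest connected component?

12

Starting from a we can reach a, b, c, d, e, f, g, h, i, j, k, l. That is one component of size 12.
The largest has 12 vertices.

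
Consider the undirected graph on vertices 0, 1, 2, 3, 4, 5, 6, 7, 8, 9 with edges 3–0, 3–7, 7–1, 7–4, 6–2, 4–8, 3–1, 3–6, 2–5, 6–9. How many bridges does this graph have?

7

The edges on the cycle 3-7-1-3 are not bridges since each lies on that cycle.
But removing 7–4 disconnects 7 from 4; removing 5–2 disconnects 5 from 2; removing 3–6 disconnects 3 from 6; removing 6–2 disconnects 6 from 2 — these are bridges.
In total 7 edges are bridges.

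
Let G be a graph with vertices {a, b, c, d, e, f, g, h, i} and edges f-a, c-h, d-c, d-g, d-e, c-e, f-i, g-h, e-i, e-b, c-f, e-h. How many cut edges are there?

2

The edges on the cycle d-c-f-i-e-d are not bridges since each lies on that cycle.
But removing a-f disconnects a from f; removing b-e disconnects b from e — these are bridges.
That makes 2 bridges.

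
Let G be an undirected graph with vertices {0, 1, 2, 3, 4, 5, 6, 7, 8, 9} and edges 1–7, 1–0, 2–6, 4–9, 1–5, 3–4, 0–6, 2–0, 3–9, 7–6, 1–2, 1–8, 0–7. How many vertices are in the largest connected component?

Starting from 3 we can reach 3, 4, 9. That is one component of size 3.
Starting from 0 we can reach 0, 1, 2, 5, 6, 7, 8. That is one component of size 7.
The largest has 7 vertices.

7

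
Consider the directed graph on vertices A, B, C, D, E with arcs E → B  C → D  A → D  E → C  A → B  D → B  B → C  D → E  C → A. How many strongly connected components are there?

{A, B, C, D, E} are all mutually reachable — one SCC of size 5.
That gives 1 strongly connected component.

1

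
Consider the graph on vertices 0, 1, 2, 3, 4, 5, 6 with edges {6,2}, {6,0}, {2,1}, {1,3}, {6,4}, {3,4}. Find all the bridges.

The edges on the cycle 6-2-1-3-4-6 are not bridges since each lies on that cycle.
But removing 6 - 0 disconnects 6 from 0 — this is a bridge.

0-6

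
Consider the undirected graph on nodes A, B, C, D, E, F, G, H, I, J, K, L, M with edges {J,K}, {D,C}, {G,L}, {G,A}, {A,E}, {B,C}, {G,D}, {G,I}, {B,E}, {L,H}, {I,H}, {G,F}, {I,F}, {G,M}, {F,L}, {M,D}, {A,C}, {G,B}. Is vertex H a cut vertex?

No

Deleting H leaves 2 components (was 2), so H is not a cut vertex.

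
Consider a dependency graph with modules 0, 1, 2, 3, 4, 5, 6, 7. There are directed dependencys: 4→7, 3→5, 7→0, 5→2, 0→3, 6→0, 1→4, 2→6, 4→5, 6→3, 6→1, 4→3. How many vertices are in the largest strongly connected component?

8

{0, 1, 2, 3, 4, 5, 6, 7} are all mutually reachable — one SCC of size 8.
The largest has 8 vertices.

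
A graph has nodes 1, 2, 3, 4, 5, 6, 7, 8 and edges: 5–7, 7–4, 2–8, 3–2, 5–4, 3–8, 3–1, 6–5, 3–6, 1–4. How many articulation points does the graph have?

1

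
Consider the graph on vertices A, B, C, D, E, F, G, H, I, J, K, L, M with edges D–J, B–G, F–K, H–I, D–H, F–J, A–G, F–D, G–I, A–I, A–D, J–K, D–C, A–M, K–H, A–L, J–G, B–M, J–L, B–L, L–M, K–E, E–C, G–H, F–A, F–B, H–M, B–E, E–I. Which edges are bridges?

The edges on the cycle F-A-D-F are not bridges since each lies on that cycle.
Every edge lies on some cycle, so there are no bridges.

none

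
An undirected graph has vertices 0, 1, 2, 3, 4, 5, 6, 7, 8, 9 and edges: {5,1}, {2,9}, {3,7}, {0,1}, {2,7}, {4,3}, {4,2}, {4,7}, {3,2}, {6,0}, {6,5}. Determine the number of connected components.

3

8 is isolated — a component by itself.
Starting from 0 we can reach 0, 1, 5, 6. That is one component of size 4.
Starting from 2 we can reach 2, 3, 4, 7, 9. That is one component of size 5.
Total: 3 components.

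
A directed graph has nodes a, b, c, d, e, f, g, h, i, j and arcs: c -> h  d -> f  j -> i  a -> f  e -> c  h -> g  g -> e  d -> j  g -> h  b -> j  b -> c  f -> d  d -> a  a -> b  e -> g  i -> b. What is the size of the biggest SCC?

{c, e, g, h} are all mutually reachable — one SCC of size 4.
{b, i, j} are all mutually reachable — one SCC of size 3.
{a, d, f} are all mutually reachable — one SCC of size 3.
The largest has 4 vertices.

4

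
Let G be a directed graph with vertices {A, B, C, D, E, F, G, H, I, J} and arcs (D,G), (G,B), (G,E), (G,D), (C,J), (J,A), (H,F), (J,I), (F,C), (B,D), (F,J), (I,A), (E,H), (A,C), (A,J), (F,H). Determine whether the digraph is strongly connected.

No

There is no directed path from J to E, so the graph is not strongly connected.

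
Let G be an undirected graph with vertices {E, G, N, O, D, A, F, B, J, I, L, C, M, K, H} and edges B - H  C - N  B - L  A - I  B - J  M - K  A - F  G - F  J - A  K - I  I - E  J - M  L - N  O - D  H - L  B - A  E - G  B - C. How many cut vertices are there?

1

Removing B increases the component count from 2 to 3, so B is a cut vertex.
By contrast removing D leaves 2 components; it is not a cut vertex. No other vertex is a cut vertex either.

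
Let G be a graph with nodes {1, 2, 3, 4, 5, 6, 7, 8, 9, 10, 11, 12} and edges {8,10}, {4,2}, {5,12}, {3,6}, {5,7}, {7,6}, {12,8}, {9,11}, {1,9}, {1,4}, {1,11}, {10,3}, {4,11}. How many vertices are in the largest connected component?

Starting from 1 we can reach 1, 2, 4, 9, 11. That is one component of size 5.
Starting from 3 we can reach 3, 5, 6, 7, 8, 10, 12. That is one component of size 7.
The largest has 7 vertices.

7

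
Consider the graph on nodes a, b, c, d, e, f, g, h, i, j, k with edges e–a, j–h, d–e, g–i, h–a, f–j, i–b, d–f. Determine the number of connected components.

4

k is isolated — a component by itself.
c is isolated — a component by itself.
Starting from b we can reach b, g, i. That is one component of size 3.
Starting from a we can reach a, d, e, f, h, j. That is one component of size 6.
Total: 4 components.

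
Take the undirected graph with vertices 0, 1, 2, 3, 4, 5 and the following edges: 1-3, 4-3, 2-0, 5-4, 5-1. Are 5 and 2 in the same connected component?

The component containing 5 is {1, 3, 4, 5}, and 2 is not in it.

No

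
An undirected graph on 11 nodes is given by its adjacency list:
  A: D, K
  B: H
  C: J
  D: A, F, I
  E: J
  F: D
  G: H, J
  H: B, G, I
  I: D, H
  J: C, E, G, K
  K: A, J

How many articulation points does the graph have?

3

Removing D increases the component count from 1 to 2, so D is a cut vertex.
Removing H increases the component count from 1 to 2, so H is a cut vertex.
Removing J increases the component count from 1 to 3, so J is a cut vertex.
By contrast removing B leaves 1 component; it is not a cut vertex. No other vertex is a cut vertex either.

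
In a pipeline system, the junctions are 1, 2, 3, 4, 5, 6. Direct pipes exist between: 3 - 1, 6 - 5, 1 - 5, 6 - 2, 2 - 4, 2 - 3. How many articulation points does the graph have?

1

Removing 2 increases the component count from 1 to 2, so 2 is a cut vertex.
By contrast removing 4 leaves 1 component; it is not a cut vertex. No other vertex is a cut vertex either.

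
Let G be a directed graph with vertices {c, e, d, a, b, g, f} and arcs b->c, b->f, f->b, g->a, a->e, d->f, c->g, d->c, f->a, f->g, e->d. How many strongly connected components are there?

{a, b, c, d, e, f, g} are all mutually reachable — one SCC of size 7.
That gives 1 strongly connected component.

1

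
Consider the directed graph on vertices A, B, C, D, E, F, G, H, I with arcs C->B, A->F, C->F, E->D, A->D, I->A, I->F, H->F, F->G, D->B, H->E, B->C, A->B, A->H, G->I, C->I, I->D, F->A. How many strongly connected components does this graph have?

{A, B, C, D, E, F, G, H, I} are all mutually reachable — one SCC of size 9.
That gives 1 strongly connected component.

1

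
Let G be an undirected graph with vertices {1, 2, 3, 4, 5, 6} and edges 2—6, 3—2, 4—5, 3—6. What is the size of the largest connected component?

3

1 is isolated — a component by itself.
Starting from 4 we can reach 4, 5. That is one component of size 2.
Starting from 2 we can reach 2, 3, 6. That is one component of size 3.
The largest has 3 vertices.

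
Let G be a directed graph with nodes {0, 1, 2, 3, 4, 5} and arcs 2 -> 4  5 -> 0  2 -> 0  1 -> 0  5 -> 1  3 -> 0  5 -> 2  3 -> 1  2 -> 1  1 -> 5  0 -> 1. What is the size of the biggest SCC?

4

{0, 1, 2, 5} are all mutually reachable — one SCC of size 4.
{3} is an SCC by itself.
{4} is an SCC by itself.
The largest has 4 vertices.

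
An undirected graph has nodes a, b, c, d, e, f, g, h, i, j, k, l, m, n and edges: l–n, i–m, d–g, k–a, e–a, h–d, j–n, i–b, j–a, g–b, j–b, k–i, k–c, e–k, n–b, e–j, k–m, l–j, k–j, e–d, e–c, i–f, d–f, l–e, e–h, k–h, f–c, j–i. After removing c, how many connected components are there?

1

With c gone, the remaining components are: {a, b, d, e, f, g, h, i, j, k, l, m, n}.
That is 1 component.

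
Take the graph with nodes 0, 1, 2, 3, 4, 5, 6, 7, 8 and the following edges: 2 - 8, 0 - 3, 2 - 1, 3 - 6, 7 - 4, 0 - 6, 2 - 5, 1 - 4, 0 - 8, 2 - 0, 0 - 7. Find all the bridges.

2-5

The edges on the cycle 0-3-6-0 are not bridges since each lies on that cycle.
But removing 2 - 5 disconnects 2 from 5 — this is a bridge.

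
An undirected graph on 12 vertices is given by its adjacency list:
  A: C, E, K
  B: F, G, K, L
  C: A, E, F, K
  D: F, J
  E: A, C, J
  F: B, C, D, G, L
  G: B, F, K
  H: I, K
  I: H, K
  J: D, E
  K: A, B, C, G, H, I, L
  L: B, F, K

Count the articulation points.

1

Removing K increases the component count from 1 to 2, so K is a cut vertex.
By contrast removing E leaves 1 component; it is not a cut vertex. No other vertex is a cut vertex either.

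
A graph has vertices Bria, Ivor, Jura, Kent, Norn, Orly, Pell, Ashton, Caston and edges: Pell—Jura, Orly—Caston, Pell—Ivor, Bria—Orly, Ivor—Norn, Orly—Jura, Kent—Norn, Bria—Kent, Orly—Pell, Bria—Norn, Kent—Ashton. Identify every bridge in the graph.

The edges on the cycle Bria-Orly-Pell-Ivor-Norn-Bria are not bridges since each lies on that cycle.
But removing Caston—Orly disconnects Caston from Orly; removing Ashton—Kent disconnects Ashton from Kent — these are bridges.

Ashton-Kent, Caston-Orly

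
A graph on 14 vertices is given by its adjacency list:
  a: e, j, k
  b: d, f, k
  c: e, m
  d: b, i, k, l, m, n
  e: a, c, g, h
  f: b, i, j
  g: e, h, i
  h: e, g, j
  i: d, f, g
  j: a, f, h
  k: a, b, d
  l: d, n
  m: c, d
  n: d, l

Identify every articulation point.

d

Removing d increases the component count from 1 to 2, so d is a cut vertex.
By contrast removing h leaves 1 component; it is not a cut vertex. No other vertex is a cut vertex either.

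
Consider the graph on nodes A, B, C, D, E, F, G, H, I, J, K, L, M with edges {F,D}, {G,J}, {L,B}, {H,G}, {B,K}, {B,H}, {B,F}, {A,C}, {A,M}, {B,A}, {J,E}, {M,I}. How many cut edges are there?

12

removing J–E disconnects J from E; removing B–K disconnects B from K; removing L–B disconnects L from B; removing A–M disconnects A from M — these are bridges.
In total 12 edges are bridges.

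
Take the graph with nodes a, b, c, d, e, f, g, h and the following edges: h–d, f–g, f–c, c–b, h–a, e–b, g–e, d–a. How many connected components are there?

2

Starting from a we can reach a, d, h. That is one component of size 3.
Starting from b we can reach b, c, e, f, g. That is one component of size 5.
Total: 2 components.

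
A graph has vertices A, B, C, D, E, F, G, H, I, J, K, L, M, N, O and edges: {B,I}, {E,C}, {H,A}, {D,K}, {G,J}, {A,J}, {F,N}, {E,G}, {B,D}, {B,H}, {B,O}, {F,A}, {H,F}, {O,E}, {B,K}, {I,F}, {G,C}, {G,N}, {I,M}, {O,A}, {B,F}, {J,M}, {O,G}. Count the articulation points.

Removing B increases the component count from 2 to 3, so B is a cut vertex.
By contrast removing O leaves 2 components; it is not a cut vertex. No other vertex is a cut vertex either.

1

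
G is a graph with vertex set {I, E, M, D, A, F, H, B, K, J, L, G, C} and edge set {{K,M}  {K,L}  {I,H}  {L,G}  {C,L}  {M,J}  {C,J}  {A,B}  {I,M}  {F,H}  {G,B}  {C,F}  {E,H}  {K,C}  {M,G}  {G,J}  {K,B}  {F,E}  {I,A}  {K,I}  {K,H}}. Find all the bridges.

none

The edges on the cycle K-C-F-E-H-K are not bridges since each lies on that cycle.
Every edge lies on some cycle, so there are no bridges.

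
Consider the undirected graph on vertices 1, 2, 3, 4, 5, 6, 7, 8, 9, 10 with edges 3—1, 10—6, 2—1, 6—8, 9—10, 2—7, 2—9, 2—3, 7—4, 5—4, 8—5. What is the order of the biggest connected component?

10

Starting from 1 we can reach 1, 2, 3, 4, 5, 6, 7, 8, 9, 10. That is one component of size 10.
The largest has 10 vertices.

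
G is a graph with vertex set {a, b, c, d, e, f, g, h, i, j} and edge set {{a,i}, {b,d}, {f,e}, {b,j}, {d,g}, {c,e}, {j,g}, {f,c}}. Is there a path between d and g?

From d we can reach b, d, g, j, which includes g.

Yes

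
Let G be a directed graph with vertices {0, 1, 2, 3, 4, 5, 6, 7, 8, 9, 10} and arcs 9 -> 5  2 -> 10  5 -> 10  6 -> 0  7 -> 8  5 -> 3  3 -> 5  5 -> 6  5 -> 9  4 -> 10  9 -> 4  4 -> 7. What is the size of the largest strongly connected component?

3

{3, 5, 9} are all mutually reachable — one SCC of size 3.
{0} is an SCC by itself.
{6} is an SCC by itself.
{1} is an SCC by itself.
{10} is an SCC by itself.
(and 4 more singleton SCCs)
The largest has 3 vertices.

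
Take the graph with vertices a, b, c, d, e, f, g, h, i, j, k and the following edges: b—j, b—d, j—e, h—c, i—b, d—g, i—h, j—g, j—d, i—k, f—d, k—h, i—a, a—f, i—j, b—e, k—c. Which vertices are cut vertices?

Removing i increases the component count from 1 to 2, so i is a cut vertex.
By contrast removing j leaves 1 component; it is not a cut vertex. No other vertex is a cut vertex either.

i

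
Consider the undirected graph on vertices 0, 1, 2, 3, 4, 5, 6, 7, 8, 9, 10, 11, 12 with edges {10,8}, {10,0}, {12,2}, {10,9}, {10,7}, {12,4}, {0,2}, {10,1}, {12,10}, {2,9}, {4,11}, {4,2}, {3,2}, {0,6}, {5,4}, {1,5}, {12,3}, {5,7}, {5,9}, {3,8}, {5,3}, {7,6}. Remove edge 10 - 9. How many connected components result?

10 and 9 are still connected via 10-1-5-9, so the component count stays at 1.

1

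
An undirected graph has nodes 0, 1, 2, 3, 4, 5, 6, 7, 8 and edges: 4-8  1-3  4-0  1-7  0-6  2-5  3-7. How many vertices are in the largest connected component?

Starting from 2 we can reach 2, 5. That is one component of size 2.
Starting from 1 we can reach 1, 3, 7. That is one component of size 3.
Starting from 0 we can reach 0, 4, 6, 8. That is one component of size 4.
The largest has 4 vertices.

4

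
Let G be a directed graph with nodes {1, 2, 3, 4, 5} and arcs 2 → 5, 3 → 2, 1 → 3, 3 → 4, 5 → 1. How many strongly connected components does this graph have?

2

{1, 2, 3, 5} are all mutually reachable — one SCC of size 4.
{4} is an SCC by itself.
That gives 2 strongly connected components.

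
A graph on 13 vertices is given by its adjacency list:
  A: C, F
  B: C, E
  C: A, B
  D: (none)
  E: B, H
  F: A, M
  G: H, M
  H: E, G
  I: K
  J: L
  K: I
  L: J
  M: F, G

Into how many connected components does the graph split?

D is isolated — a component by itself.
Starting from J we can reach J, L. That is one component of size 2.
Starting from I we can reach I, K. That is one component of size 2.
Starting from A we can reach A, B, C, E, F, G, H, M. That is one component of size 8.
Total: 4 components.

4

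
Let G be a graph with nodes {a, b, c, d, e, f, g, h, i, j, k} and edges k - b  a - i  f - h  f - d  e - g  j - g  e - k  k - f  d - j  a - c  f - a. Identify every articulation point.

a, f, k

Removing a increases the component count from 1 to 3, so a is a cut vertex.
Removing f increases the component count from 1 to 3, so f is a cut vertex.
Removing k increases the component count from 1 to 2, so k is a cut vertex.
By contrast removing b leaves 1 component; it is not a cut vertex. No other vertex is a cut vertex either.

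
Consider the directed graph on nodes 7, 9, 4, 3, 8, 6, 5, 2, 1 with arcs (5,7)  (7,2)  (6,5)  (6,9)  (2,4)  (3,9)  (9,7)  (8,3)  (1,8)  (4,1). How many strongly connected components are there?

3

{1, 2, 3, 4, 7, 8, 9} are all mutually reachable — one SCC of size 7.
{5} is an SCC by itself.
{6} is an SCC by itself.
That gives 3 strongly connected components.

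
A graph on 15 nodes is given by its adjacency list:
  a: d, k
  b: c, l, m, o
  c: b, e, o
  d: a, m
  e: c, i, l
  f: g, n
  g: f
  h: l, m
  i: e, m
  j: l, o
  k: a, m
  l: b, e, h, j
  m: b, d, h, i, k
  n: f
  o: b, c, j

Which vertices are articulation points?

f, m

Removing f increases the component count from 2 to 3, so f is a cut vertex.
Removing m increases the component count from 2 to 3, so m is a cut vertex.
By contrast removing c leaves 2 components; it is not a cut vertex. No other vertex is a cut vertex either.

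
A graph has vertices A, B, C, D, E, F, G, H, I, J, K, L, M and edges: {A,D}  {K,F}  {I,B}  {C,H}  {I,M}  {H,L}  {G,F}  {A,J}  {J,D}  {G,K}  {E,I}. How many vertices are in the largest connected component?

4

Starting from A we can reach A, D, J. That is one component of size 3.
Starting from C we can reach C, H, L. That is one component of size 3.
Starting from F we can reach F, G, K. That is one component of size 3.
Starting from B we can reach B, E, I, M. That is one component of size 4.
The largest has 4 vertices.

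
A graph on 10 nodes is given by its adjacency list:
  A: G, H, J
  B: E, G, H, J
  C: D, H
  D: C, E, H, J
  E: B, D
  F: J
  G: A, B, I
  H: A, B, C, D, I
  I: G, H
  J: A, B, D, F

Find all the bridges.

F-J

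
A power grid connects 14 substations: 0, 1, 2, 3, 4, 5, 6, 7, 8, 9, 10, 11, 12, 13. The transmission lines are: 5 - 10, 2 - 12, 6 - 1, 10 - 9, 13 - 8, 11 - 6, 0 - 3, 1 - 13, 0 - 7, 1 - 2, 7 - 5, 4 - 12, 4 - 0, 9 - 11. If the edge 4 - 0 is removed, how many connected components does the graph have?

1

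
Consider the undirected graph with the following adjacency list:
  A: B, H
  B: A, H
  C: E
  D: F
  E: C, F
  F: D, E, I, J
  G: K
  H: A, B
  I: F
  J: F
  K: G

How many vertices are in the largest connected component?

Starting from G we can reach G, K. That is one component of size 2.
Starting from A we can reach A, B, H. That is one component of size 3.
Starting from C we can reach C, D, E, F, I, J. That is one component of size 6.
The largest has 6 vertices.

6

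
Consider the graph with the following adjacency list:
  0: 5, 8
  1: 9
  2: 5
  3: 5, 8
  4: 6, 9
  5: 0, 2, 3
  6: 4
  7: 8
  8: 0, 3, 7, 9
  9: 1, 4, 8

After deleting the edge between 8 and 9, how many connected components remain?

Before removal there is 1 component.
8-9 is a bridge — removing it separates 8's side from 9's side.
After removal: 2 components.

2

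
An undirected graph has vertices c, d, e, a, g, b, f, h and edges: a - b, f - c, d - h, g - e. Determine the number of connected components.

Starting from d we can reach d, h. That is one component of size 2.
Starting from e we can reach e, g. That is one component of size 2.
Starting from c we can reach c, f. That is one component of size 2.
Starting from a we can reach a, b. That is one component of size 2.
Total: 4 components.

4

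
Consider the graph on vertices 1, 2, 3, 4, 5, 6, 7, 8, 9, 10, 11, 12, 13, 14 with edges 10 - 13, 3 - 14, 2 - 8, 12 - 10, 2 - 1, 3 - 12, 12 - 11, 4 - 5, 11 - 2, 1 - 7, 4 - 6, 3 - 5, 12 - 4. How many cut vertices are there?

7

Removing 1 increases the component count from 2 to 3, so 1 is a cut vertex.
Removing 2 increases the component count from 2 to 4, so 2 is a cut vertex.
Removing 3 increases the component count from 2 to 3, so 3 is a cut vertex.
Likewise 4, 10, 11, 12 are cut vertices.
By contrast removing 14 leaves 2 components; it is not a cut vertex. No other vertex is a cut vertex either.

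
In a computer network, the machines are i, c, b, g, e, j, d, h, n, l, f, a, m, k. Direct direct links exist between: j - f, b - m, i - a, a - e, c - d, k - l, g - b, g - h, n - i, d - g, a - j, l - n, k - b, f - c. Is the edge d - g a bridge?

No

After removing d - g, the path d-c-f-j-a-i-n-l-k-b-g still connects them, so the edge is not a bridge.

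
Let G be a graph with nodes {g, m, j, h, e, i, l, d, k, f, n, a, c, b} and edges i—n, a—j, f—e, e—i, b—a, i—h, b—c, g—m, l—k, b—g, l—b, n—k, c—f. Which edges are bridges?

a-b, a-j, b-g, g-m, h-i

The edges on the cycle l-b-c-f-e-i-n-k-l are not bridges since each lies on that cycle.
But removing h—i disconnects h from i; removing a—j disconnects a from j; removing a—b disconnects a from b; removing g—m disconnects g from m — these are bridges.
In total 5 edges are bridges.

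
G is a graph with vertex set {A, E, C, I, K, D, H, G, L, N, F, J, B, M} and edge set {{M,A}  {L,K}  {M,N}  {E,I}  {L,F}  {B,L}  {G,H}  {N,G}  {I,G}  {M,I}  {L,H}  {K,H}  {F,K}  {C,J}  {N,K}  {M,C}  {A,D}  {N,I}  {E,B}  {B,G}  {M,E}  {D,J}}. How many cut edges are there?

The edges on the cycle M-A-D-J-C-M are not bridges since each lies on that cycle.
Every edge lies on some cycle, so there are no bridges.

0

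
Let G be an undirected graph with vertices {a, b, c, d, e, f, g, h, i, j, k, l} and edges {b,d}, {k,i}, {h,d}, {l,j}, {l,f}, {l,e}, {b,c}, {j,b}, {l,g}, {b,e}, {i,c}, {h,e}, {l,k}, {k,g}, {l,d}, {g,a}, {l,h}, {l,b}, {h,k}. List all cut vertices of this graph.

g, l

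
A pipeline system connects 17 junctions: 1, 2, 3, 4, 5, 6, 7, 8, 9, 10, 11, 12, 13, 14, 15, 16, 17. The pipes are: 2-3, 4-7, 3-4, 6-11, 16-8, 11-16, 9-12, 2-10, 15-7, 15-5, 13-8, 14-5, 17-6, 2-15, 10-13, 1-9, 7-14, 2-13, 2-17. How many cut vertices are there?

2

Removing 2 increases the component count from 2 to 3, so 2 is a cut vertex.
Removing 9 increases the component count from 2 to 3, so 9 is a cut vertex.
By contrast removing 8 leaves 2 components; it is not a cut vertex. No other vertex is a cut vertex either.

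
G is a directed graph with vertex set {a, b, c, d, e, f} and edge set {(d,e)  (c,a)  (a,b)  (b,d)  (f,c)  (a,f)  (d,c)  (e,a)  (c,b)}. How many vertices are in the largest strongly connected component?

6

{a, b, c, d, e, f} are all mutually reachable — one SCC of size 6.
The largest has 6 vertices.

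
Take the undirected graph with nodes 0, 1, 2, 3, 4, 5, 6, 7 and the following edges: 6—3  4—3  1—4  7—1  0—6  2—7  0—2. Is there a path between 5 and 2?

No

The component containing 5 is {5}, and 2 is not in it.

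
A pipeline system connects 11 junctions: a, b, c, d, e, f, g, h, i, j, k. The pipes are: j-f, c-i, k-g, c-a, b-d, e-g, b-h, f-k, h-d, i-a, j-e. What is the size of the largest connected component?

Starting from b we can reach b, d, h. That is one component of size 3.
Starting from a we can reach a, c, i. That is one component of size 3.
Starting from e we can reach e, f, g, j, k. That is one component of size 5.
The largest has 5 vertices.

5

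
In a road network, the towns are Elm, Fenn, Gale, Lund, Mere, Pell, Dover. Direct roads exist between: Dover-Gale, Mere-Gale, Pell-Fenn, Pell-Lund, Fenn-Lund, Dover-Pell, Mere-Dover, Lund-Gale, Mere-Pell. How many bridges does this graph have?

0

The edges on the cycle Mere-Dover-Pell-Fenn-Lund-Gale-Mere are not bridges since each lies on that cycle.
Every edge lies on some cycle, so there are no bridges.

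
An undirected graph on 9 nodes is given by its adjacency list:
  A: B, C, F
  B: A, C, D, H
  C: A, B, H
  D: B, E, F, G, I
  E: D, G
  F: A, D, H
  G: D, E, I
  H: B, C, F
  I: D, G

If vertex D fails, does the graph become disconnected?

Yes

Deleting D raises the number of components from 1 to 2, so D is a cut vertex.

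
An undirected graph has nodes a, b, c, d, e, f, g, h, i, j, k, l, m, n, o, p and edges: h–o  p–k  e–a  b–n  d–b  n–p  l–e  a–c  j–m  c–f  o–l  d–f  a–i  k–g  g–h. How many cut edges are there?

2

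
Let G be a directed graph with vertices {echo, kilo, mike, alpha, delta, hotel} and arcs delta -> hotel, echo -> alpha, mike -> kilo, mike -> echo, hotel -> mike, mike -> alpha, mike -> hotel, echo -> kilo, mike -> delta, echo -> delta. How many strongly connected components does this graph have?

3

{echo, mike, delta, hotel} are all mutually reachable — one SCC of size 4.
{alpha} is an SCC by itself.
{kilo} is an SCC by itself.
That gives 3 strongly connected components.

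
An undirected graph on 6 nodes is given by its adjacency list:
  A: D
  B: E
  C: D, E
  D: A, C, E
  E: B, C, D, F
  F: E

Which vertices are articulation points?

Removing D increases the component count from 1 to 2, so D is a cut vertex.
Removing E increases the component count from 1 to 3, so E is a cut vertex.
By contrast removing C leaves 1 component; it is not a cut vertex. No other vertex is a cut vertex either.

D, E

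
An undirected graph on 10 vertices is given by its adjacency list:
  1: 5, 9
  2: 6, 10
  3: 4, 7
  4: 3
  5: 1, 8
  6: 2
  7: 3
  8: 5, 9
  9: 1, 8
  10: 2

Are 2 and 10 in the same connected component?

Yes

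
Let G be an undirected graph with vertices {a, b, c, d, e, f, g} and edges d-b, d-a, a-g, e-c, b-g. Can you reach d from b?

From b we can reach a, b, d, g, which includes d.

Yes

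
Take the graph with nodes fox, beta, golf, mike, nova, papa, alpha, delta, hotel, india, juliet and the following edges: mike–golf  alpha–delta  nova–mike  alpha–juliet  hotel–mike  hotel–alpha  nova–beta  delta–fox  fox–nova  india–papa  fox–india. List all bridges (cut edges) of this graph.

alpha-juliet, beta-nova, fox-india, golf-mike, india-papa

The edges on the cycle hotel-alpha-delta-fox-nova-mike-hotel are not bridges since each lies on that cycle.
But removing beta–nova disconnects beta from nova; removing fox–india disconnects fox from india; removing papa–india disconnects papa from india; removing alpha–juliet disconnects alpha from juliet — these are bridges.
In total 5 edges are bridges.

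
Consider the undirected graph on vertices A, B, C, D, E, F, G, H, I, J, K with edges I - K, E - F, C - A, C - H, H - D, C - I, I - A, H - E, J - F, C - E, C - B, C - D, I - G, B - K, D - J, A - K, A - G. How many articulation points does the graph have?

Removing C increases the component count from 1 to 2, so C is a cut vertex.
By contrast removing B leaves 1 component; it is not a cut vertex. No other vertex is a cut vertex either.

1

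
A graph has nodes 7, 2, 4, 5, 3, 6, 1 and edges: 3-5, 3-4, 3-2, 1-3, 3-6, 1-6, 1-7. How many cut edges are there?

4

The edges on the cycle 1-3-6-1 are not bridges since each lies on that cycle.
But removing 3-2 disconnects 3 from 2; removing 3-5 disconnects 3 from 5; removing 3-4 disconnects 3 from 4; removing 1-7 disconnects 1 from 7 — these are bridges.
That makes 4 bridges.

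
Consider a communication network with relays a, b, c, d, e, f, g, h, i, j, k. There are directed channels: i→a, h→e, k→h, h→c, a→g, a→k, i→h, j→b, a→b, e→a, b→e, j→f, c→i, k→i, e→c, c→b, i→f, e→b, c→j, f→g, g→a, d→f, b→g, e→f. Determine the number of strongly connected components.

2

{a, b, c, e, f, g, h, i, j, k} are all mutually reachable — one SCC of size 10.
{d} is an SCC by itself.
That gives 2 strongly connected components.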